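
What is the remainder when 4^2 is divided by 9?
2 = 2 (binary 10). Repeated squaring mod 9: 4^1 ≡ 4; 4^2 ≡ 4² = 16 ≡ 7. So 4^2 ≡ 7 (mod 9).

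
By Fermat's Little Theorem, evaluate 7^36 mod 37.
By Fermat's Little Theorem, 7^{36} ≡ 1 (mod 37) since 37 is prime and gcd(7, 37) = 1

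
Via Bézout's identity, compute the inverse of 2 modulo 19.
Extended GCD: 2(-9) + 19(1) = 1. So 2^(-1) ≡ 10 ≡ 10 (mod 19). Verify: 2 × 10 = 20 ≡ 1 (mod 19)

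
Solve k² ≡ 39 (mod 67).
The square roots of 39 mod 67 are 21 and 46. Verify: 21² = 441 ≡ 39 (mod 67)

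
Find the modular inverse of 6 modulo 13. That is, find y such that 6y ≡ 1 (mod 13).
11

Using Extended Euclidean Algorithm:
gcd(6, 13) = 1
Bezout coefficients: 6 × -2 + 13 × 1 = 1
So 6 × -2 ≡ 1 (mod 13)
The inverse is -2 mod 13 = 11
Verification: 6 × 11 = 66 = 5 × 13 + 1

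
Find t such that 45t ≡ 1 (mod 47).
45^(-1) ≡ 23 (mod 47). Verification: 45 × 23 = 1035 ≡ 1 (mod 47)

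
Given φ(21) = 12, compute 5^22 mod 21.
By Euler: 5^{12} ≡ 1 (mod 21) since gcd(5, 21) = 1. 22 = 1×12 + 10. So 5^{22} ≡ 5^{10} ≡ 16 (mod 21)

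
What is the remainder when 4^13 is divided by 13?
Using Fermat: 4^{12} ≡ 1 (mod 13). 13 ≡ 1 (mod 12). So 4^{13} ≡ 4^{1} ≡ 4 (mod 13)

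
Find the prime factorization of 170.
2 × 5 × 17

Divide by primes starting from smallest:
170 ÷ 2 = 85
85 ÷ 5 = 17
17 ÷ 17 = 1

170 = 2 × 5 × 17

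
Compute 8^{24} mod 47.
8

Using successive squaring:
Binary expansion of 24: 11000
Powers of 8 mod 47 (each is the square of the previous):
  8^1 ≡ 8 (mod 47)
  8^2 ≡ 8² = 64 ≡ 17 (mod 47)
  8^4 ≡ 17² = 289 ≡ 7 (mod 47)
  8^8 ≡ 7² = 49 ≡ 2 (mod 47)
  8^16 ≡ 2² = 4 ≡ 4 (mod 47)
24 = 16 + 8, so 8^24 = 8^16 × 8^8 ≡ 4 × 2 (mod 47)
Multiplying step by step:
  4 × 2 = 8 ≡ 8 (mod 47)
Result: 8^24 ≡ 8 (mod 47)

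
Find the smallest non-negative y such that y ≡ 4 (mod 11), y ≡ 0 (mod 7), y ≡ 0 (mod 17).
1071

Using the Chinese Remainder Theorem:
M = product of moduli = 1309
For equation 1: M_1 = 119, 119 ≡ 9 (mod 11), inverse of 119 mod 11 is 5 (check: 9 × 5 = 45 ≡ 1 (mod 11))
For equation 2: M_2 = 187, 187 ≡ 5 (mod 7), inverse of 187 mod 7 is 3 (check: 5 × 3 = 15 ≡ 1 (mod 7))
For equation 3: M_3 = 77, 77 ≡ 9 (mod 17), inverse of 77 mod 17 is 2 (check: 9 × 2 = 18 ≡ 1 (mod 17))
Combine: y ≡ Σ r_i×M_i×(M_i⁻¹ mod m_i) = 4×119×5 + 0×187×3 + 0×77×2 = 2380 + 0 + 0 = 2380
2380 mod 1309 = 1071
y ≡ 1071 (mod 1309)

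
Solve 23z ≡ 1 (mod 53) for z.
23^(-1) ≡ 30 (mod 53). Verification: 23 × 30 = 690 ≡ 1 (mod 53)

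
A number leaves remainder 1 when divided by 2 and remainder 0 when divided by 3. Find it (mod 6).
M = 2 × 3 = 6. M₁ = 3, y₁ ≡ 1 (mod 2). M₂ = 2, y₂ ≡ 2 (mod 3). n = 1×3×1 + 0×2×2 ≡ 3 (mod 6)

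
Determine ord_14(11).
Powers of 11 mod 14: 11^1≡11, 11^2≡9, 11^3≡1. Order = 3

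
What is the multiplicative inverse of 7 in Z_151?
7^(-1) ≡ 108 (mod 151). Verification: 7 × 108 = 756 ≡ 1 (mod 151)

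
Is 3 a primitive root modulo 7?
p - 1 = 6 has prime divisors 2, 3. Check 3^(6/q) mod 7 for each: 3^(6/2) = 3^3 ≡ 6, 3^(6/3) = 3^2 ≡ 2 (mod 7). None of these is 1, so 3 has order 6 = φ(7), so it is a primitive root mod 7.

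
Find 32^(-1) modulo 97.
94

Using Extended Euclidean Algorithm:
gcd(32, 97) = 1
Bezout coefficients: 32 × -3 + 97 × 1 = 1
So 32 × -3 ≡ 1 (mod 97)
The inverse is -3 mod 97 = 94
Verification: 32 × 94 = 3008 = 31 × 97 + 1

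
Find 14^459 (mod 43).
Using Fermat: 14^{42} ≡ 1 (mod 43). 459 ≡ 39 (mod 42). So 14^{459} ≡ 14^{39} ≡ 16 (mod 43)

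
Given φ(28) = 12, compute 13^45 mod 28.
By Euler: 13^{12} ≡ 1 (mod 28) since gcd(13, 28) = 1. 45 = 3×12 + 9. So 13^{45} ≡ 13^{9} ≡ 13 (mod 28)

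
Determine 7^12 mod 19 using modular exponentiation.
Using repeated squaring. 12 = 8 + 4 (binary 1100). Repeated squaring mod 19: 7^1 ≡ 7; 7^2 ≡ 7² = 49 ≡ 11; 7^4 ≡ 11² = 121 ≡ 7; 7^8 ≡ 7² = 49 ≡ 11. Multiply: 7^12 = 7^8 × 7^4 ≡ 11 × 7 (mod 19): 11 × 7 = 77 ≡ 1. So 7^12 ≡ 1 (mod 19).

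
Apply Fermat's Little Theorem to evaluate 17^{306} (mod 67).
62

By Fermat's Little Theorem, a^(p-1) ≡ 1 (mod p) for prime p and gcd(a, p) = 1
Here p = 67, so 17^66 ≡ 1 (mod 67)
We can reduce the exponent: 306 mod 66 = 42
So 17^306 ≡ 17^42 (mod 67)
Computing: 17^42 mod 67 = 62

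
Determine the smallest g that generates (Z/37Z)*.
2

A primitive root g modulo p has order p-1 = 36
Prime divisors of 36: [2, 3]
g is a primitive root iff g^(36/q) ≢ 1 (mod 37) for each prime divisor q
Testing small values:
  g = 2: 2^18 ≡ 36, 2^12 ≡ 26 (mod 37) → none is 1, primitive root!
The smallest primitive root is 2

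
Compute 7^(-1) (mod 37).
7^(-1) ≡ 16 (mod 37). Verification: 7 × 16 = 112 ≡ 1 (mod 37)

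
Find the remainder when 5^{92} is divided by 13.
By Fermat: 5^{12} ≡ 1 (mod 13). 92 = 7×12 + 8. So 5^{92} ≡ 5^{8} ≡ 1 (mod 13)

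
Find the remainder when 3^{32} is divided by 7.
By Fermat: 3^{6} ≡ 1 (mod 7). 32 = 5×6 + 2. So 3^{32} ≡ 3^{2} ≡ 2 (mod 7)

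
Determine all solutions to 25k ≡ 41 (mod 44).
21

Since gcd(25, 44) = 1 divides 41, a solution exists.
Multiply both sides by the inverse of 25 mod 44:
  25^(-1) mod 44 = 37
  x ≡ 37 × 41 ≡ 1517 ≡ 21 (mod 44)
Verification: 25 × 21 = 525 = 11 × 44 + 41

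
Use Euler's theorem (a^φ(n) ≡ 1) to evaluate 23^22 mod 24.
By Euler: 23^{8} ≡ 1 (mod 24) since gcd(23, 24) = 1. 22 = 2×8 + 6. So 23^{22} ≡ 23^{6} ≡ 1 (mod 24)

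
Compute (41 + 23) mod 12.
4

(41 + 23) = 64
64 mod 12 = 4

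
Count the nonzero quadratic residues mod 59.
For prime 59, there are (p-1)/2 = (59-1)/2 = 29 quadratic residues (excluding 0).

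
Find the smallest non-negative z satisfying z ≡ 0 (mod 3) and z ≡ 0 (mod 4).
M = 3 × 4 = 12. M₁ = 4, y₁ ≡ 1 (mod 3). M₂ = 3, y₂ ≡ 3 (mod 4). z = 0×4×1 + 0×3×3 ≡ 0 (mod 12)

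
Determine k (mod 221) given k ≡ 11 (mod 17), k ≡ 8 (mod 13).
164

Using the Chinese Remainder Theorem:
M = product of moduli = 221
For equation 1: M_1 = 13, 13 ≡ 13 (mod 17), inverse of 13 mod 17 is 4 (check: 13 × 4 = 52 ≡ 1 (mod 17))
For equation 2: M_2 = 17, 17 ≡ 4 (mod 13), inverse of 17 mod 13 is 10 (check: 4 × 10 = 40 ≡ 1 (mod 13))
Combine: k ≡ Σ r_i×M_i×(M_i⁻¹ mod m_i) = 11×13×4 + 8×17×10 = 572 + 1360 = 1932
1932 mod 221 = 164
k ≡ 164 (mod 221)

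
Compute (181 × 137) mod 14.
3

(181 × 137) = 24797
24797 mod 14 = 3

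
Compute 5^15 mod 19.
Using repeated squaring. 15 = 8 + 4 + 2 + 1 (binary 1111). Repeated squaring mod 19: 5^1 ≡ 5; 5^2 ≡ 5² = 25 ≡ 6; 5^4 ≡ 6² = 36 ≡ 17; 5^8 ≡ 17² = 289 ≡ 4. Multiply: 5^15 = 5^8 × 5^4 × 5^2 × 5^1 ≡ 4 × 17 × 6 × 5 (mod 19): 4 × 17 = 68 ≡ 11; 11 × 6 = 66 ≡ 9; 9 × 5 = 45 ≡ 7. So 5^15 ≡ 7 (mod 19).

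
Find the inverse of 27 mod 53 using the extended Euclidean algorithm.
Extended GCD: 27(2) + 53(-1) = 1. So 27^(-1) ≡ 2 ≡ 2 (mod 53). Verify: 27 × 2 = 54 ≡ 1 (mod 53)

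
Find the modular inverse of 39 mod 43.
39^(-1) ≡ 32 (mod 43). Verification: 39 × 32 = 1248 ≡ 1 (mod 43)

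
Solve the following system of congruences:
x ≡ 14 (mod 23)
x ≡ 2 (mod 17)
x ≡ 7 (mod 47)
4660

Using the Chinese Remainder Theorem:
M = product of moduli = 18377
For equation 1: M_1 = 799, 799 ≡ 17 (mod 23), inverse of 799 mod 23 is 19 (check: 17 × 19 = 323 ≡ 1 (mod 23))
For equation 2: M_2 = 1081, 1081 ≡ 10 (mod 17), inverse of 1081 mod 17 is 12 (check: 10 × 12 = 120 ≡ 1 (mod 17))
For equation 3: M_3 = 391, 391 ≡ 15 (mod 47), inverse of 391 mod 47 is 22 (check: 15 × 22 = 330 ≡ 1 (mod 47))
Combine: x ≡ Σ r_i×M_i×(M_i⁻¹ mod m_i) = 14×799×19 + 2×1081×12 + 7×391×22 = 212534 + 25944 + 60214 = 298692
298692 mod 18377 = 4660
x ≡ 4660 (mod 18377)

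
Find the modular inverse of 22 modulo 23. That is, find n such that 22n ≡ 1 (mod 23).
22

Using Extended Euclidean Algorithm:
gcd(22, 23) = 1
Bezout coefficients: 22 × -1 + 23 × 1 = 1
So 22 × -1 ≡ 1 (mod 23)
The inverse is -1 mod 23 = 22
Verification: 22 × 22 = 484 = 21 × 23 + 1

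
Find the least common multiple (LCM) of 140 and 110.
1540

First find GCD(140, 110) using the Euclidean algorithm:
140 = 1 × 110 + 30
110 = 3 × 30 + 20
30 = 1 × 20 + 10
20 = 2 × 10 + 0
GCD(140, 110) = 10

LCM formula: LCM(a, b) = (a × b) / GCD(a, b)
LCM(140, 110) = (140 × 110) / 10
LCM(140, 110) = 15400 / 10
LCM(140, 110) = 1540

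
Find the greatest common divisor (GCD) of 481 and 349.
1

Using the Euclidean algorithm:
481 = 1 × 349 + 132
349 = 2 × 132 + 85
132 = 1 × 85 + 47
85 = 1 × 47 + 38
47 = 1 × 38 + 9
38 = 4 × 9 + 2
9 = 4 × 2 + 1
2 = 2 × 1 + 0

GCD(481, 349) = 1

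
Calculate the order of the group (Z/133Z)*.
108

Prime factorization: 133 = 7 × 19
Using the formula φ(n) = n × Π(1 - 1/p) for each prime factor p:
φ(133) = 133 × (1 - 1/7) × (1 - 1/19)
φ(133) = 108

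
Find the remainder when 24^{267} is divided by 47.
By Fermat: 24^{46} ≡ 1 (mod 47). 267 = 5×46 + 37. So 24^{267} ≡ 24^{37} ≡ 42 (mod 47)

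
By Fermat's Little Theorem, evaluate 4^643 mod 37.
By Fermat: 4^{36} ≡ 1 (mod 37). 643 ≡ 31 (mod 36). So 4^{643} ≡ 4^{31} ≡ 3 (mod 37)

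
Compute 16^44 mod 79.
Using repeated squaring. 44 = 32 + 8 + 4 (binary 101100). Repeated squaring mod 79: 16^1 ≡ 16; 16^2 ≡ 16² = 256 ≡ 19; 16^4 ≡ 19² = 361 ≡ 45; 16^8 ≡ 45² = 2025 ≡ 50; 16^16 ≡ 50² = 2500 ≡ 51; 16^32 ≡ 51² = 2601 ≡ 73. Multiply: 16^44 = 16^32 × 16^8 × 16^4 ≡ 73 × 50 × 45 (mod 79): 73 × 50 = 3650 ≡ 16; 16 × 45 = 720 ≡ 9. So 16^44 ≡ 9 (mod 79).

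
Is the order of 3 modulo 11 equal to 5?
Yes, ord_11(3) = 5.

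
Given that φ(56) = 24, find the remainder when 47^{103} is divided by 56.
By Euler: 47^{24} ≡ 1 (mod 56) since gcd(47, 56) = 1. 103 = 4×24 + 7. So 47^{103} ≡ 47^{7} ≡ 47 (mod 56)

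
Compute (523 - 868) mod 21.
12

(523 - 868) = -345
-345 mod 21 = 12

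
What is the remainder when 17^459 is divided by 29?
Using Fermat: 17^{28} ≡ 1 (mod 29). 459 ≡ 11 (mod 28). So 17^{459} ≡ 17^{11} ≡ 12 (mod 29)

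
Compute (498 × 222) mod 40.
36

(498 × 222) = 110556
110556 mod 40 = 36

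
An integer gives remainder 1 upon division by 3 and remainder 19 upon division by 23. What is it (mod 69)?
M = 3 × 23 = 69. M₁ = 23, y₁ ≡ 2 (mod 3). M₂ = 3, y₂ ≡ 8 (mod 23). z = 1×23×2 + 19×3×8 ≡ 19 (mod 69). The smallest positive such number is 19.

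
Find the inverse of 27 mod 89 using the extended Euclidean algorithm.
Extended GCD: 27(33) + 89(-10) = 1. So 27^(-1) ≡ 33 ≡ 33 (mod 89). Verify: 27 × 33 = 891 ≡ 1 (mod 89)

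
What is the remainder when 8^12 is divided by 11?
Using Fermat: 8^{10} ≡ 1 (mod 11). 12 ≡ 2 (mod 10). So 8^{12} ≡ 8^{2} ≡ 9 (mod 11)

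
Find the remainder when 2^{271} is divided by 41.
By Fermat: 2^{40} ≡ 1 (mod 41). 271 = 6×40 + 31. So 2^{271} ≡ 2^{31} ≡ 39 (mod 41)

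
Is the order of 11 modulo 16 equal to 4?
Yes, ord_16(11) = 4.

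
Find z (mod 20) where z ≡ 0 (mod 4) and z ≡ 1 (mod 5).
M = 4 × 5 = 20. M₁ = 5, y₁ ≡ 1 (mod 4). M₂ = 4, y₂ ≡ 4 (mod 5). z = 0×5×1 + 1×4×4 ≡ 16 (mod 20)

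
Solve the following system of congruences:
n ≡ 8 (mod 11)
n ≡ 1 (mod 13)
118

Using the Chinese Remainder Theorem:
M = product of moduli = 143
For equation 1: M_1 = 13, 13 ≡ 2 (mod 11), inverse of 13 mod 11 is 6 (check: 2 × 6 = 12 ≡ 1 (mod 11))
For equation 2: M_2 = 11, 11 ≡ 11 (mod 13), inverse of 11 mod 13 is 6 (check: 11 × 6 = 66 ≡ 1 (mod 13))
Combine: n ≡ Σ r_i×M_i×(M_i⁻¹ mod m_i) = 8×13×6 + 1×11×6 = 624 + 66 = 690
690 mod 143 = 118
n ≡ 118 (mod 143)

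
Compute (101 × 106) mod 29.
5

(101 × 106) = 10706
10706 mod 29 = 5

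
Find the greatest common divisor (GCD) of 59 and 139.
1

Using the Euclidean algorithm:
59 = 0 × 139 + 59
139 = 2 × 59 + 21
59 = 2 × 21 + 17
21 = 1 × 17 + 4
17 = 4 × 4 + 1
4 = 4 × 1 + 0

GCD(59, 139) = 1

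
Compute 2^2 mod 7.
2 = 2 (binary 10). Repeated squaring mod 7: 2^1 ≡ 2; 2^2 ≡ 2² = 4 ≡ 4. So 2^2 ≡ 4 (mod 7).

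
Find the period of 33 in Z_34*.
Powers of 33 mod 34: 33^1≡33, 33^2≡1. Order = 2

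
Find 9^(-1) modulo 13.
3

Using Extended Euclidean Algorithm:
gcd(9, 13) = 1
Bezout coefficients: 9 × 3 + 13 × -2 = 1
So 9 × 3 ≡ 1 (mod 13)
The inverse is 3 mod 13 = 3
Verification: 9 × 3 = 27 = 2 × 13 + 1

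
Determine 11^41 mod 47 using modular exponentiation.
Using repeated squaring. 41 = 32 + 8 + 1 (binary 101001). Repeated squaring mod 47: 11^1 ≡ 11; 11^2 ≡ 11² = 121 ≡ 27; 11^4 ≡ 27² = 729 ≡ 24; 11^8 ≡ 24² = 576 ≡ 12; 11^16 ≡ 12² = 144 ≡ 3; 11^32 ≡ 3² = 9 ≡ 9. Multiply: 11^41 = 11^32 × 11^8 × 11^1 ≡ 9 × 12 × 11 (mod 47): 9 × 12 = 108 ≡ 14; 14 × 11 = 154 ≡ 13. So 11^41 ≡ 13 (mod 47).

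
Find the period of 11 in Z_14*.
Powers of 11 mod 14: 11^1≡11, 11^2≡9, 11^3≡1. Order = 3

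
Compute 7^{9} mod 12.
7

Using successive squaring:
Binary expansion of 9: 1001
Powers of 7 mod 12 (each is the square of the previous):
  7^1 ≡ 7 (mod 12)
  7^2 ≡ 7² = 49 ≡ 1 (mod 12)
  7^4 ≡ 1² = 1 ≡ 1 (mod 12)
  7^8 ≡ 1² = 1 ≡ 1 (mod 12)
9 = 8 + 1, so 7^9 = 7^8 × 7^1 ≡ 1 × 7 (mod 12)
Multiplying step by step:
  1 × 7 = 7 ≡ 7 (mod 12)
Result: 7^9 ≡ 7 (mod 12)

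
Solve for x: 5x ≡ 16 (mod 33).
23

Since gcd(5, 33) = 1 divides 16, a solution exists.
Multiply both sides by the inverse of 5 mod 33:
  5^(-1) mod 33 = 20
  x ≡ 20 × 16 ≡ 320 ≡ 23 (mod 33)
Verification: 5 × 23 = 115 = 3 × 33 + 16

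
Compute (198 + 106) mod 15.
4

(198 + 106) = 304
304 mod 15 = 4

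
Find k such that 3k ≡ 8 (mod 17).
14

Since gcd(3, 17) = 1 divides 8, a solution exists.
Multiply both sides by the inverse of 3 mod 17:
  3^(-1) mod 17 = 6
  x ≡ 6 × 8 ≡ 48 ≡ 14 (mod 17)
Verification: 3 × 14 = 42 = 2 × 17 + 8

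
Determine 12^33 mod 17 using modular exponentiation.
Using Fermat: 12^{16} ≡ 1 (mod 17). 33 ≡ 1 (mod 16). So 12^{33} ≡ 12^{1} ≡ 12 (mod 17)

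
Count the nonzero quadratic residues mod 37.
For prime 37, there are (p-1)/2 = (37-1)/2 = 18 quadratic residues (excluding 0).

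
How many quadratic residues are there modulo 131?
For prime 131, there are (p-1)/2 = (131-1)/2 = 65 quadratic residues (excluding 0).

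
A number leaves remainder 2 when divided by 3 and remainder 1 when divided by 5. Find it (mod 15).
M = 3 × 5 = 15. M₁ = 5, y₁ ≡ 2 (mod 3). M₂ = 3, y₂ ≡ 2 (mod 5). z = 2×5×2 + 1×3×2 ≡ 11 (mod 15)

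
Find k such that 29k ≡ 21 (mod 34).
23

Since gcd(29, 34) = 1 divides 21, a solution exists.
Multiply both sides by the inverse of 29 mod 34:
  29^(-1) mod 34 = 27
  x ≡ 27 × 21 ≡ 567 ≡ 23 (mod 34)
Verification: 29 × 23 = 667 = 19 × 34 + 21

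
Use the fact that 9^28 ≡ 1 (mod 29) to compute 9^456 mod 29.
By Fermat: 9^{28} ≡ 1 (mod 29). 456 ≡ 8 (mod 28). So 9^{456} ≡ 9^{8} ≡ 20 (mod 29)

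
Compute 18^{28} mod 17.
1

Using successive squaring:
Binary expansion of 28: 11100
Powers of 18 mod 17 (each is the square of the previous):
  18^1 ≡ 1 (mod 17)
  18^2 ≡ 1² = 1 ≡ 1 (mod 17)
  18^4 ≡ 1² = 1 ≡ 1 (mod 17)
  18^8 ≡ 1² = 1 ≡ 1 (mod 17)
  18^16 ≡ 1² = 1 ≡ 1 (mod 17)
28 = 16 + 8 + 4, so 18^28 = 18^16 × 18^8 × 18^4 ≡ 1 × 1 × 1 (mod 17)
Multiplying step by step:
  1 × 1 = 1 ≡ 1 (mod 17)
  1 × 1 = 1 ≡ 1 (mod 17)
Result: 18^28 ≡ 1 (mod 17)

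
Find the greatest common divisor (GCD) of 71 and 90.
1

Using the Euclidean algorithm:
71 = 0 × 90 + 71
90 = 1 × 71 + 19
71 = 3 × 19 + 14
19 = 1 × 14 + 5
14 = 2 × 5 + 4
5 = 1 × 4 + 1
4 = 4 × 1 + 0

GCD(71, 90) = 1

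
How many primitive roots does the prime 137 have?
Number of primitive roots mod 137 = φ(136) = 64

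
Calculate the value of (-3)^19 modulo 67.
Using repeated squaring. (-3) ≡ 64 (mod 67). 19 = 16 + 2 + 1 (binary 10011). Repeated squaring mod 67: 64^1 ≡ 64; 64^2 ≡ 64² = 4096 ≡ 9; 64^4 ≡ 9² = 81 ≡ 14; 64^8 ≡ 14² = 196 ≡ 62; 64^16 ≡ 62² = 3844 ≡ 25. Multiply: (-3)^19 ≡ 64^16 × 64^2 × 64^1 ≡ 25 × 9 × 64 (mod 67): 25 × 9 = 225 ≡ 24; 24 × 64 = 1536 ≡ 62. So (-3)^19 ≡ 62 (mod 67).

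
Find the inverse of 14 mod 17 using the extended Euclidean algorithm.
Extended GCD: 14(-6) + 17(5) = 1. So 14^(-1) ≡ 11 ≡ 11 (mod 17). Verify: 14 × 11 = 154 ≡ 1 (mod 17)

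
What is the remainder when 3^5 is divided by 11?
5 = 4 + 1 (binary 101). Repeated squaring mod 11: 3^1 ≡ 3; 3^2 ≡ 3² = 9 ≡ 9; 3^4 ≡ 9² = 81 ≡ 4. Multiply: 3^5 = 3^4 × 3^1 ≡ 4 × 3 (mod 11): 4 × 3 = 12 ≡ 1. So 3^5 ≡ 1 (mod 11).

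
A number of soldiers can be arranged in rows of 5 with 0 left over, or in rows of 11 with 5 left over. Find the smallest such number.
M = 5 × 11 = 55. M₁ = 11, y₁ ≡ 1 (mod 5). M₂ = 5, y₂ ≡ 9 (mod 11). m = 0×11×1 + 5×5×9 ≡ 5 (mod 55). The smallest positive such number is 5.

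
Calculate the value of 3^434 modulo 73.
Using Fermat: 3^{72} ≡ 1 (mod 73). 434 ≡ 2 (mod 72). So 3^{434} ≡ 3^{2} ≡ 9 (mod 73)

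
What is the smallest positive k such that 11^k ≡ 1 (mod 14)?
Powers of 11 mod 14: 11^1≡11, 11^2≡9, 11^3≡1. Order = 3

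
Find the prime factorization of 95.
5 × 19

Divide by primes starting from smallest:
95 ÷ 5 = 19
19 ÷ 19 = 1

95 = 5 × 19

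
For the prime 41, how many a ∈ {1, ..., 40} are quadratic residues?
For prime 41, there are (p-1)/2 = (41-1)/2 = 20 quadratic residues (excluding 0).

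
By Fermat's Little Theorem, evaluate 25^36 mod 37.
By Fermat's Little Theorem, 25^{36} ≡ 1 (mod 37) since 37 is prime and gcd(25, 37) = 1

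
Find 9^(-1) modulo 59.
46

Using Extended Euclidean Algorithm:
gcd(9, 59) = 1
Bezout coefficients: 9 × -13 + 59 × 2 = 1
So 9 × -13 ≡ 1 (mod 59)
The inverse is -13 mod 59 = 46
Verification: 9 × 46 = 414 = 7 × 59 + 1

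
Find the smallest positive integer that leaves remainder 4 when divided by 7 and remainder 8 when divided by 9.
M = 7 × 9 = 63. M₁ = 9, y₁ ≡ 4 (mod 7). M₂ = 7, y₂ ≡ 4 (mod 9). t = 4×9×4 + 8×7×4 ≡ 53 (mod 63). The smallest positive such number is 53.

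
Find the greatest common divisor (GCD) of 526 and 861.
1

Using the Euclidean algorithm:
526 = 0 × 861 + 526
861 = 1 × 526 + 335
526 = 1 × 335 + 191
335 = 1 × 191 + 144
191 = 1 × 144 + 47
144 = 3 × 47 + 3
47 = 15 × 3 + 2
3 = 1 × 2 + 1
2 = 2 × 1 + 0

GCD(526, 861) = 1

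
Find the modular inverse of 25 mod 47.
25^(-1) ≡ 32 (mod 47). Verification: 25 × 32 = 800 ≡ 1 (mod 47)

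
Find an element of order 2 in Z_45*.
19 has order 2 mod 45 since 19^{2} ≡ 1 (mod 45) and no smaller power works.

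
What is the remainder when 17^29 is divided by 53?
Using repeated squaring. 29 = 16 + 8 + 4 + 1 (binary 11101). Repeated squaring mod 53: 17^1 ≡ 17; 17^2 ≡ 17² = 289 ≡ 24; 17^4 ≡ 24² = 576 ≡ 46; 17^8 ≡ 46² = 2116 ≡ 49; 17^16 ≡ 49² = 2401 ≡ 16. Multiply: 17^29 = 17^16 × 17^8 × 17^4 × 17^1 ≡ 16 × 49 × 46 × 17 (mod 53): 16 × 49 = 784 ≡ 42; 42 × 46 = 1932 ≡ 24; 24 × 17 = 408 ≡ 37. So 17^29 ≡ 37 (mod 53).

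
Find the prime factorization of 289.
17^2

Divide by primes starting from smallest:
289 ÷ 17 = 17
17 ÷ 17 = 1

289 = 17^2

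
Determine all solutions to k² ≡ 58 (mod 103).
The square roots of 58 mod 103 are 26 and 77. Verify: 26² = 676 ≡ 58 (mod 103)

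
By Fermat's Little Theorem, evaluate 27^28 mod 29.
By Fermat's Little Theorem, 27^{28} ≡ 1 (mod 29) since 29 is prime and gcd(27, 29) = 1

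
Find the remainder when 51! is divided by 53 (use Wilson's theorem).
(52)! = (51)! × (52) ≡ -1 (mod 53). So (51)! ≡ -1 × (52)^(-1) ≡ (-1)×(-1) = 1 (mod 53)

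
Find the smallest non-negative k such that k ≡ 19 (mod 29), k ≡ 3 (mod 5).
48

Using the Chinese Remainder Theorem:
M = product of moduli = 145
For equation 1: M_1 = 5, 5 ≡ 5 (mod 29), inverse of 5 mod 29 is 6 (check: 5 × 6 = 30 ≡ 1 (mod 29))
For equation 2: M_2 = 29, 29 ≡ 4 (mod 5), inverse of 29 mod 5 is 4 (check: 4 × 4 = 16 ≡ 1 (mod 5))
Combine: k ≡ Σ r_i×M_i×(M_i⁻¹ mod m_i) = 19×5×6 + 3×29×4 = 570 + 348 = 918
918 mod 145 = 48
k ≡ 48 (mod 145)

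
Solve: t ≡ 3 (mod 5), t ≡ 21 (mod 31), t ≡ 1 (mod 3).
M = 5 × 31 × 3 = 465. M₁ = 93, y₁ ≡ 2 (mod 5). M₂ = 15, y₂ ≡ 29 (mod 31). M₃ = 155, y₃ ≡ 2 (mod 3). t = 3×93×2 + 21×15×29 + 1×155×2 ≡ 238 (mod 465)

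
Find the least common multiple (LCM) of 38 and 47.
1786

First find GCD(38, 47) using the Euclidean algorithm:
38 = 0 × 47 + 38
47 = 1 × 38 + 9
38 = 4 × 9 + 2
9 = 4 × 2 + 1
2 = 2 × 1 + 0
GCD(38, 47) = 1

LCM formula: LCM(a, b) = (a × b) / GCD(a, b)
LCM(38, 47) = (38 × 47) / 1
LCM(38, 47) = 1786 / 1
LCM(38, 47) = 1786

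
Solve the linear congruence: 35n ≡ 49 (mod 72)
59

Since gcd(35, 72) = 1 divides 49, a solution exists.
Multiply both sides by the inverse of 35 mod 72:
  35^(-1) mod 72 = 35
  x ≡ 35 × 49 ≡ 1715 ≡ 59 (mod 72)
Verification: 35 × 59 = 2065 = 28 × 72 + 49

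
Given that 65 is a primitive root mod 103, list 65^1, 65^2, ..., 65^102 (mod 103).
g^1, g^2, ..., g^{102} mod 103: {65, 2, 27, 4, 54, 8, 5, 16, 10, 32, 20, 64, 40, 25, 80, 50, 57, 100, 11, 97, 22, 91, 44, 79, 88, 55, 73, 7, 43, 14, 86, 28, 69, 56, 35, 9, 70, 18, 37, 36, 74, 72, 45, 41, 90, 82, 77, 61, 51, 19, 102, 38, 101, 76, 99, 49, 95, 98, 87, 93, 71, 83, 39, 63, 78, 23, 53, 46, 3, 92, 6, 81, 12, 59, 24, 15, 48, 30, 96, 60, 89, 17, 75, 34, 47, 68, 94, 33, 85, 66, 67, 29, 31, 58, 62, 13, 21, 26, 42, 52, 84, 1}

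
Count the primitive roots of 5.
2

The number of primitive roots modulo p is φ(p-1) = φ(4)
φ(4) = 2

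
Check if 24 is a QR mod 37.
By Euler's criterion: 24^{18} ≡ 36 (mod 37). Since this equals -1 (≡ 36), 24 is not a QR.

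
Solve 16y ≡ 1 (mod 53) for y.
10

Using Extended Euclidean Algorithm:
gcd(16, 53) = 1
Bezout coefficients: 16 × 10 + 53 × -3 = 1
So 16 × 10 ≡ 1 (mod 53)
The inverse is 10 mod 53 = 10
Verification: 16 × 10 = 160 = 3 × 53 + 1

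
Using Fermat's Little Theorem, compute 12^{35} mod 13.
12

By Fermat's Little Theorem, a^(p-1) ≡ 1 (mod p) for prime p and gcd(a, p) = 1
Here p = 13, so 12^12 ≡ 1 (mod 13)
We can reduce the exponent: 35 mod 12 = 11
So 12^35 ≡ 12^11 (mod 13)
Computing: 12^11 mod 13 = 12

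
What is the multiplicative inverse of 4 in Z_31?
8

Using Extended Euclidean Algorithm:
gcd(4, 31) = 1
Bezout coefficients: 4 × 8 + 31 × -1 = 1
So 4 × 8 ≡ 1 (mod 31)
The inverse is 8 mod 31 = 8
Verification: 4 × 8 = 32 = 1 × 31 + 1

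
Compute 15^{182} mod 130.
95

Using successive squaring:
Binary expansion of 182: 10110110
Powers of 15 mod 130 (each is the square of the previous):
  15^1 ≡ 15 (mod 130)
  15^2 ≡ 15² = 225 ≡ 95 (mod 130)
  15^4 ≡ 95² = 9025 ≡ 55 (mod 130)
  15^8 ≡ 55² = 3025 ≡ 35 (mod 130)
  15^16 ≡ 35² = 1225 ≡ 55 (mod 130)
  15^32 ≡ 55² = 3025 ≡ 35 (mod 130)
  15^64 ≡ 35² = 1225 ≡ 55 (mod 130)
  15^128 ≡ 55² = 3025 ≡ 35 (mod 130)
182 = 128 + 32 + 16 + 4 + 2, so 15^182 = 15^128 × 15^32 × 15^16 × 15^4 × 15^2 ≡ 35 × 35 × 55 × 55 × 95 (mod 130)
Multiplying step by step:
  35 × 35 = 1225 ≡ 55 (mod 130)
  55 × 55 = 3025 ≡ 35 (mod 130)
  35 × 55 = 1925 ≡ 105 (mod 130)
  105 × 95 = 9975 ≡ 95 (mod 130)
Result: 15^182 ≡ 95 (mod 130)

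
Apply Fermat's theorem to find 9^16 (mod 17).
By Fermat's Little Theorem, 9^{16} ≡ 1 (mod 17) since 17 is prime and gcd(9, 17) = 1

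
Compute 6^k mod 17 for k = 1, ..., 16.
g^1, g^2, ..., g^{16} mod 17: {6, 2, 12, 4, 7, 8, 14, 16, 11, 15, 5, 13, 10, 9, 3, 1}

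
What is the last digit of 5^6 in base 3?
5 ≡ 2 (mod 3). 6 = 4 + 2 (binary 110). Repeated squaring mod 3: 2^1 ≡ 2; 2^2 ≡ 2² = 4 ≡ 1; 2^4 ≡ 1² = 1 ≡ 1. Multiply: 5^6 ≡ 2^4 × 2^2 ≡ 1 × 1 (mod 3): 1 × 1 = 1 ≡ 1. So 5^6 ≡ 1 (mod 3).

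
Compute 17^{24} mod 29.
1

Using successive squaring:
Binary expansion of 24: 11000
Powers of 17 mod 29 (each is the square of the previous):
  17^1 ≡ 17 (mod 29)
  17^2 ≡ 17² = 289 ≡ 28 (mod 29)
  17^4 ≡ 28² = 784 ≡ 1 (mod 29)
  17^8 ≡ 1² = 1 ≡ 1 (mod 29)
  17^16 ≡ 1² = 1 ≡ 1 (mod 29)
24 = 16 + 8, so 17^24 = 17^16 × 17^8 ≡ 1 × 1 (mod 29)
Multiplying step by step:
  1 × 1 = 1 ≡ 1 (mod 29)
Result: 17^24 ≡ 1 (mod 29)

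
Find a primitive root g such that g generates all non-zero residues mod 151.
p - 1 = 150 has prime divisors 2, 3, 5. h is a primitive root mod 151 iff h^(150/q) ≢ 1 (mod 151) for each such q.
h = 2: 2^75 ≡ 1, 2^50 ≡ 32, 2^30 ≡ 1 (mod 151); 2^75 ≡ 1, so not a primitive root.
h = 3: 3^75 ≡ 150, 3^50 ≡ 1, 3^30 ≡ 59 (mod 151); 3^50 ≡ 1, so not a primitive root.
h = 4: 4^75 ≡ 1, 4^50 ≡ 118, 4^30 ≡ 1 (mod 151); 4^75 ≡ 1, so not a primitive root.
h = 5: 5^75 ≡ 1, 5^50 ≡ 32, 5^30 ≡ 8 (mod 151); 5^75 ≡ 1, so not a primitive root.
h = 6: 6^75 ≡ 150, 6^50 ≡ 32, 6^30 ≡ 59 (mod 151); none is 1, so 6 has order 150 and is a primitive root.
The smallest primitive root mod 151 is g = 6.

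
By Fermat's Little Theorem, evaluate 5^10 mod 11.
By Fermat's Little Theorem, 5^{10} ≡ 1 (mod 11) since 11 is prime and gcd(5, 11) = 1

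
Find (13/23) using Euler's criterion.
(13/23) = 13^{11} mod 23 = 1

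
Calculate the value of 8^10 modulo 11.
10 = 8 + 2 (binary 1010). Repeated squaring mod 11: 8^1 ≡ 8; 8^2 ≡ 8² = 64 ≡ 9; 8^4 ≡ 9² = 81 ≡ 4; 8^8 ≡ 4² = 16 ≡ 5. Multiply: 8^10 = 8^8 × 8^2 ≡ 5 × 9 (mod 11): 5 × 9 = 45 ≡ 1. So 8^10 ≡ 1 (mod 11).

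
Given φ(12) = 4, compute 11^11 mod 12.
By Euler: 11^{4} ≡ 1 (mod 12) since gcd(11, 12) = 1. 11 = 2×4 + 3. So 11^{11} ≡ 11^{3} ≡ 11 (mod 12)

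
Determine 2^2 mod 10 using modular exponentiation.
2 = 2 (binary 10). Repeated squaring mod 10: 2^1 ≡ 2; 2^2 ≡ 2² = 4 ≡ 4. So 2^2 ≡ 4 (mod 10).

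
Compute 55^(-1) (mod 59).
55^(-1) ≡ 44 (mod 59). Verification: 55 × 44 = 2420 ≡ 1 (mod 59)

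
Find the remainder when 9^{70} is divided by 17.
By Fermat: 9^{16} ≡ 1 (mod 17). 70 = 4×16 + 6. So 9^{70} ≡ 9^{6} ≡ 4 (mod 17)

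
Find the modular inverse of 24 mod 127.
24^(-1) ≡ 90 (mod 127). Verification: 24 × 90 = 2160 ≡ 1 (mod 127)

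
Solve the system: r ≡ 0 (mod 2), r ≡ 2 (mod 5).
M = 2 × 5 = 10. M₁ = 5, y₁ ≡ 1 (mod 2). M₂ = 2, y₂ ≡ 3 (mod 5). r = 0×5×1 + 2×2×3 ≡ 2 (mod 10)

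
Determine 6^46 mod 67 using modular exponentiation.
Using repeated squaring. 46 = 32 + 8 + 4 + 2 (binary 101110). Repeated squaring mod 67: 6^1 ≡ 6; 6^2 ≡ 6² = 36 ≡ 36; 6^4 ≡ 36² = 1296 ≡ 23; 6^8 ≡ 23² = 529 ≡ 60; 6^16 ≡ 60² = 3600 ≡ 49; 6^32 ≡ 49² = 2401 ≡ 56. Multiply: 6^46 = 6^32 × 6^8 × 6^4 × 6^2 ≡ 56 × 60 × 23 × 36 (mod 67): 56 × 60 = 3360 ≡ 10; 10 × 23 = 230 ≡ 29; 29 × 36 = 1044 ≡ 39. So 6^46 ≡ 39 (mod 67).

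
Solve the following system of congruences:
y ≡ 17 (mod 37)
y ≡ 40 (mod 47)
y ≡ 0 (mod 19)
15409

Using the Chinese Remainder Theorem:
M = product of moduli = 33041
For equation 1: M_1 = 893, 893 ≡ 5 (mod 37), inverse of 893 mod 37 is 15 (check: 5 × 15 = 75 ≡ 1 (mod 37))
For equation 2: M_2 = 703, 703 ≡ 45 (mod 47), inverse of 703 mod 47 is 23 (check: 45 × 23 = 1035 ≡ 1 (mod 47))
For equation 3: M_3 = 1739, 1739 ≡ 10 (mod 19), inverse of 1739 mod 19 is 2 (check: 10 × 2 = 20 ≡ 1 (mod 19))
Combine: y ≡ Σ r_i×M_i×(M_i⁻¹ mod m_i) = 17×893×15 + 40×703×23 + 0×1739×2 = 227715 + 646760 + 0 = 874475
874475 mod 33041 = 15409
y ≡ 15409 (mod 33041)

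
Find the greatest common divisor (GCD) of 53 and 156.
1

Using the Euclidean algorithm:
53 = 0 × 156 + 53
156 = 2 × 53 + 50
53 = 1 × 50 + 3
50 = 16 × 3 + 2
3 = 1 × 2 + 1
2 = 2 × 1 + 0

GCD(53, 156) = 1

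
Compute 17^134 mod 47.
Using Fermat: 17^{46} ≡ 1 (mod 47). 134 ≡ 42 (mod 46). So 17^{134} ≡ 17^{42} ≡ 24 (mod 47)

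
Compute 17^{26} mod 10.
9

Using successive squaring:
Binary expansion of 26: 11010
Powers of 17 mod 10 (each is the square of the previous):
  17^1 ≡ 7 (mod 10)
  17^2 ≡ 7² = 49 ≡ 9 (mod 10)
  17^4 ≡ 9² = 81 ≡ 1 (mod 10)
  17^8 ≡ 1² = 1 ≡ 1 (mod 10)
  17^16 ≡ 1² = 1 ≡ 1 (mod 10)
26 = 16 + 8 + 2, so 17^26 = 17^16 × 17^8 × 17^2 ≡ 1 × 1 × 9 (mod 10)
Multiplying step by step:
  1 × 1 = 1 ≡ 1 (mod 10)
  1 × 9 = 9 ≡ 9 (mod 10)
Result: 17^26 ≡ 9 (mod 10)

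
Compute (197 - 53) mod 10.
4

(197 - 53) = 144
144 mod 10 = 4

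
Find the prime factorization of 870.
2 × 3 × 5 × 29

Divide by primes starting from smallest:
870 ÷ 2 = 435
435 ÷ 3 = 145
145 ÷ 5 = 29
29 ÷ 29 = 1

870 = 2 × 3 × 5 × 29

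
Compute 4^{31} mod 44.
4

Using successive squaring:
Binary expansion of 31: 11111
Powers of 4 mod 44 (each is the square of the previous):
  4^1 ≡ 4 (mod 44)
  4^2 ≡ 4² = 16 ≡ 16 (mod 44)
  4^4 ≡ 16² = 256 ≡ 36 (mod 44)
  4^8 ≡ 36² = 1296 ≡ 20 (mod 44)
  4^16 ≡ 20² = 400 ≡ 4 (mod 44)
31 = 16 + 8 + 4 + 2 + 1, so 4^31 = 4^16 × 4^8 × 4^4 × 4^2 × 4^1 ≡ 4 × 20 × 36 × 16 × 4 (mod 44)
Multiplying step by step:
  4 × 20 = 80 ≡ 36 (mod 44)
  36 × 36 = 1296 ≡ 20 (mod 44)
  20 × 16 = 320 ≡ 12 (mod 44)
  12 × 4 = 48 ≡ 4 (mod 44)
Result: 4^31 ≡ 4 (mod 44)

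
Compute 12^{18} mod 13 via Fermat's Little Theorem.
1

By Fermat's Little Theorem, a^(p-1) ≡ 1 (mod p) for prime p and gcd(a, p) = 1
Here p = 13, so 12^12 ≡ 1 (mod 13)
We can reduce the exponent: 18 mod 12 = 6
So 12^18 ≡ 12^6 (mod 13)
Computing: 12^6 mod 13 = 1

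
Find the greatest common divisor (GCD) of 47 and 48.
1

Using the Euclidean algorithm:
47 = 0 × 48 + 47
48 = 1 × 47 + 1
47 = 47 × 1 + 0

GCD(47, 48) = 1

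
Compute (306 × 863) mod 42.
24

(306 × 863) = 264078
264078 mod 42 = 24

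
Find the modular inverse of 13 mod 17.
13^(-1) ≡ 4 (mod 17). Verification: 13 × 4 = 52 ≡ 1 (mod 17)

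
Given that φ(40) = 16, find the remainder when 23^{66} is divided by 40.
By Euler: 23^{16} ≡ 1 (mod 40) since gcd(23, 40) = 1. 66 = 4×16 + 2. So 23^{66} ≡ 23^{2} ≡ 9 (mod 40)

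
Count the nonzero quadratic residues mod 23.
For prime 23, there are (p-1)/2 = (23-1)/2 = 11 quadratic residues (excluding 0).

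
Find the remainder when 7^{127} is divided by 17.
By Fermat: 7^{16} ≡ 1 (mod 17). 127 = 7×16 + 15. So 7^{127} ≡ 7^{15} ≡ 5 (mod 17)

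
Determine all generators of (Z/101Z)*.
Primitive roots mod 101: {2, 3, 7, 8, 11, 12, 15, 18, 26, 27, 28, 29, 34, 35, 38, 40, 42, 46, 48, 50, 51, 53, 55, 59, 61, 63, 66, 67, 72, 73, 74, 75, 83, 86, 89, 90, 93, 94, 98, 99}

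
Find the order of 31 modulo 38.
Powers of 31 mod 38: 31^1≡31, 31^2≡11, 31^3≡37, 31^4≡7, 31^5≡27, 31^6≡1. Order = 6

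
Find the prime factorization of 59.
59

Divide by primes starting from smallest:
59 ÷ 59 = 1

59 = 59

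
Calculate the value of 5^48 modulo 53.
Using repeated squaring. 48 = 32 + 16 (binary 110000). Repeated squaring mod 53: 5^1 ≡ 5; 5^2 ≡ 5² = 25 ≡ 25; 5^4 ≡ 25² = 625 ≡ 42; 5^8 ≡ 42² = 1764 ≡ 15; 5^16 ≡ 15² = 225 ≡ 13; 5^32 ≡ 13² = 169 ≡ 10. Multiply: 5^48 = 5^32 × 5^16 ≡ 10 × 13 (mod 53): 10 × 13 = 130 ≡ 24. So 5^48 ≡ 24 (mod 53).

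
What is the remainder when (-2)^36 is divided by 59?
Using repeated squaring. (-2) ≡ 57 (mod 59). 36 = 32 + 4 (binary 100100). Repeated squaring mod 59: 57^1 ≡ 57; 57^2 ≡ 57² = 3249 ≡ 4; 57^4 ≡ 4² = 16 ≡ 16; 57^8 ≡ 16² = 256 ≡ 20; 57^16 ≡ 20² = 400 ≡ 46; 57^32 ≡ 46² = 2116 ≡ 51. Multiply: (-2)^36 ≡ 57^32 × 57^4 ≡ 51 × 16 (mod 59): 51 × 16 = 816 ≡ 49. So (-2)^36 ≡ 49 (mod 59).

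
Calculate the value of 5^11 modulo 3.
Using Fermat: 5^{2} ≡ 1 (mod 3). 11 ≡ 1 (mod 2). So 5^{11} ≡ 5^{1} ≡ 2 (mod 3)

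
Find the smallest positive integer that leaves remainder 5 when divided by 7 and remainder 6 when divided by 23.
M = 7 × 23 = 161. M₁ = 23, y₁ ≡ 4 (mod 7). M₂ = 7, y₂ ≡ 10 (mod 23). n = 5×23×4 + 6×7×10 ≡ 75 (mod 161). The smallest positive such number is 75.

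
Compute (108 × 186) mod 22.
2

(108 × 186) = 20088
20088 mod 22 = 2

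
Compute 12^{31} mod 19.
12

Using successive squaring:
Binary expansion of 31: 11111
Powers of 12 mod 19 (each is the square of the previous):
  12^1 ≡ 12 (mod 19)
  12^2 ≡ 12² = 144 ≡ 11 (mod 19)
  12^4 ≡ 11² = 121 ≡ 7 (mod 19)
  12^8 ≡ 7² = 49 ≡ 11 (mod 19)
  12^16 ≡ 11² = 121 ≡ 7 (mod 19)
31 = 16 + 8 + 4 + 2 + 1, so 12^31 = 12^16 × 12^8 × 12^4 × 12^2 × 12^1 ≡ 7 × 11 × 7 × 11 × 12 (mod 19)
Multiplying step by step:
  7 × 11 = 77 ≡ 1 (mod 19)
  1 × 7 = 7 ≡ 7 (mod 19)
  7 × 11 = 77 ≡ 1 (mod 19)
  1 × 12 = 12 ≡ 12 (mod 19)
Result: 12^31 ≡ 12 (mod 19)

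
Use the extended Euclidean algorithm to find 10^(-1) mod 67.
Extended GCD: 10(-20) + 67(3) = 1. So 10^(-1) ≡ 47 ≡ 47 (mod 67). Verify: 10 × 47 = 470 ≡ 1 (mod 67)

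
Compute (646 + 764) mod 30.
0

(646 + 764) = 1410
1410 mod 30 = 0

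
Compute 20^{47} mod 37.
5

Using successive squaring:
Binary expansion of 47: 101111
Powers of 20 mod 37 (each is the square of the previous):
  20^1 ≡ 20 (mod 37)
  20^2 ≡ 20² = 400 ≡ 30 (mod 37)
  20^4 ≡ 30² = 900 ≡ 12 (mod 37)
  20^8 ≡ 12² = 144 ≡ 33 (mod 37)
  20^16 ≡ 33² = 1089 ≡ 16 (mod 37)
  20^32 ≡ 16² = 256 ≡ 34 (mod 37)
47 = 32 + 8 + 4 + 2 + 1, so 20^47 = 20^32 × 20^8 × 20^4 × 20^2 × 20^1 ≡ 34 × 33 × 12 × 30 × 20 (mod 37)
Multiplying step by step:
  34 × 33 = 1122 ≡ 12 (mod 37)
  12 × 12 = 144 ≡ 33 (mod 37)
  33 × 30 = 990 ≡ 28 (mod 37)
  28 × 20 = 560 ≡ 5 (mod 37)
Result: 20^47 ≡ 5 (mod 37)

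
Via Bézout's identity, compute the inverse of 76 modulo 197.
Extended GCD: 76(70) + 197(-27) = 1. So 76^(-1) ≡ 70 ≡ 70 (mod 197). Verify: 76 × 70 = 5320 ≡ 1 (mod 197)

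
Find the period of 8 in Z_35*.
Powers of 8 mod 35: 8^1≡8, 8^2≡29, 8^3≡22, 8^4≡1. Order = 4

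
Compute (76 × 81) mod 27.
0

(76 × 81) = 6156
6156 mod 27 = 0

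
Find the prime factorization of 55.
5 × 11

Divide by primes starting from smallest:
55 ÷ 5 = 11
11 ÷ 11 = 1

55 = 5 × 11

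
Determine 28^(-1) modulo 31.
28^(-1) ≡ 10 (mod 31). Verification: 28 × 10 = 280 ≡ 1 (mod 31)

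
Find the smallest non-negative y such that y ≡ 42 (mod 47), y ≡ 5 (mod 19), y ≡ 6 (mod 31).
9771

Using the Chinese Remainder Theorem:
M = product of moduli = 27683
For equation 1: M_1 = 589, 589 ≡ 25 (mod 47), inverse of 589 mod 47 is 32 (check: 25 × 32 = 800 ≡ 1 (mod 47))
For equation 2: M_2 = 1457, 1457 ≡ 13 (mod 19), inverse of 1457 mod 19 is 3 (check: 13 × 3 = 39 ≡ 1 (mod 19))
For equation 3: M_3 = 893, 893 ≡ 25 (mod 31), inverse of 893 mod 31 is 5 (check: 25 × 5 = 125 ≡ 1 (mod 31))
Combine: y ≡ Σ r_i×M_i×(M_i⁻¹ mod m_i) = 42×589×32 + 5×1457×3 + 6×893×5 = 791616 + 21855 + 26790 = 840261
840261 mod 27683 = 9771
y ≡ 9771 (mod 27683)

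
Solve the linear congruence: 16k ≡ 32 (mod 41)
2

Since gcd(16, 41) = 1 divides 32, a solution exists.
Multiply both sides by the inverse of 16 mod 41:
  16^(-1) mod 41 = 18
  x ≡ 18 × 32 ≡ 576 ≡ 2 (mod 41)
Verification: 16 × 2 = 32 = 0 × 41 + 32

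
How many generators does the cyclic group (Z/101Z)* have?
40

The number of primitive roots modulo p is φ(p-1) = φ(100)
φ(100) = 40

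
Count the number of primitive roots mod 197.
Number of primitive roots mod 197 = φ(196) = 84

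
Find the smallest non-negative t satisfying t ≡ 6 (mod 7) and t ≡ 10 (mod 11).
M = 7 × 11 = 77. M₁ = 11, y₁ ≡ 2 (mod 7). M₂ = 7, y₂ ≡ 8 (mod 11). t = 6×11×2 + 10×7×8 ≡ 76 (mod 77)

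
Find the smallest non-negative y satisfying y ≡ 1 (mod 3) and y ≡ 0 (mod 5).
M = 3 × 5 = 15. M₁ = 5, y₁ ≡ 2 (mod 3). M₂ = 3, y₂ ≡ 2 (mod 5). y = 1×5×2 + 0×3×2 ≡ 10 (mod 15)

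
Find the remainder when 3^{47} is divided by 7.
By Fermat: 3^{6} ≡ 1 (mod 7). 47 = 7×6 + 5. So 3^{47} ≡ 3^{5} ≡ 5 (mod 7)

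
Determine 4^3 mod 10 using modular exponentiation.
3 = 2 + 1 (binary 11). Repeated squaring mod 10: 4^1 ≡ 4; 4^2 ≡ 4² = 16 ≡ 6. Multiply: 4^3 = 4^2 × 4^1 ≡ 6 × 4 (mod 10): 6 × 4 = 24 ≡ 4. So 4^3 ≡ 4 (mod 10).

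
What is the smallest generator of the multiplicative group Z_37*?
p - 1 = 36 has prime divisors 2, 3. h is a primitive root mod 37 iff h^(36/q) ≢ 1 (mod 37) for each such q.
h = 2: 2^18 ≡ 36, 2^12 ≡ 26 (mod 37); none is 1, so 2 has order 36 and is a primitive root.
The smallest primitive root mod 37 is g = 2.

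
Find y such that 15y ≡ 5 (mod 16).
11

Since gcd(15, 16) = 1 divides 5, a solution exists.
Multiply both sides by the inverse of 15 mod 16:
  15^(-1) mod 16 = 15
  x ≡ 15 × 5 ≡ 75 ≡ 11 (mod 16)
Verification: 15 × 11 = 165 = 10 × 16 + 5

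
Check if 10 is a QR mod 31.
By Euler's criterion: 10^{15} ≡ 1 (mod 31). Since this equals 1, 10 is a QR.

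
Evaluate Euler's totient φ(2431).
1920

Prime factorization: 2431 = 11 × 13 × 17
Using the formula φ(n) = n × Π(1 - 1/p) for each prime factor p:
φ(2431) = 2431 × (1 - 1/11) × (1 - 1/13) × (1 - 1/17)
φ(2431) = 1920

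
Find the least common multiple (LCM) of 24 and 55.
1320

First find GCD(24, 55) using the Euclidean algorithm:
24 = 0 × 55 + 24
55 = 2 × 24 + 7
24 = 3 × 7 + 3
7 = 2 × 3 + 1
3 = 3 × 1 + 0
GCD(24, 55) = 1

LCM formula: LCM(a, b) = (a × b) / GCD(a, b)
LCM(24, 55) = (24 × 55) / 1
LCM(24, 55) = 1320 / 1
LCM(24, 55) = 1320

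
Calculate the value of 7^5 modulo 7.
7 ≡ 0 (mod 7). 5 = 4 + 1 (binary 101). Repeated squaring mod 7: 0^1 ≡ 0; 0^2 ≡ 0² = 0 ≡ 0; 0^4 ≡ 0² = 0 ≡ 0. Multiply: 7^5 ≡ 0^4 × 0^1 ≡ 0 × 0 (mod 7): 0 × 0 = 0 ≡ 0. So 7^5 ≡ 0 (mod 7).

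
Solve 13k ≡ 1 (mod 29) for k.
9

Using Extended Euclidean Algorithm:
gcd(13, 29) = 1
Bezout coefficients: 13 × 9 + 29 × -4 = 1
So 13 × 9 ≡ 1 (mod 29)
The inverse is 9 mod 29 = 9
Verification: 13 × 9 = 117 = 4 × 29 + 1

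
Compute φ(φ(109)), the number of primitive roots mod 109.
Number of primitive roots mod 109 = φ(108) = 36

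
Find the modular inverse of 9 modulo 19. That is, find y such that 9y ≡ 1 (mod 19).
17

Using Extended Euclidean Algorithm:
gcd(9, 19) = 1
Bezout coefficients: 9 × -2 + 19 × 1 = 1
So 9 × -2 ≡ 1 (mod 19)
The inverse is -2 mod 19 = 17
Verification: 9 × 17 = 153 = 8 × 19 + 1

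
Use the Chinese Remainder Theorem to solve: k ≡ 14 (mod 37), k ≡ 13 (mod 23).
680

Using the Chinese Remainder Theorem:
M = product of moduli = 851
For equation 1: M_1 = 23, 23 ≡ 23 (mod 37), inverse of 23 mod 37 is 29 (check: 23 × 29 = 667 ≡ 1 (mod 37))
For equation 2: M_2 = 37, 37 ≡ 14 (mod 23), inverse of 37 mod 23 is 5 (check: 14 × 5 = 70 ≡ 1 (mod 23))
Combine: k ≡ Σ r_i×M_i×(M_i⁻¹ mod m_i) = 14×23×29 + 13×37×5 = 9338 + 2405 = 11743
11743 mod 851 = 680
k ≡ 680 (mod 851)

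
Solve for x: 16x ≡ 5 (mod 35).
20

Since gcd(16, 35) = 1 divides 5, a solution exists.
Multiply both sides by the inverse of 16 mod 35:
  16^(-1) mod 35 = 11
  x ≡ 11 × 5 ≡ 55 ≡ 20 (mod 35)
Verification: 16 × 20 = 320 = 9 × 35 + 5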